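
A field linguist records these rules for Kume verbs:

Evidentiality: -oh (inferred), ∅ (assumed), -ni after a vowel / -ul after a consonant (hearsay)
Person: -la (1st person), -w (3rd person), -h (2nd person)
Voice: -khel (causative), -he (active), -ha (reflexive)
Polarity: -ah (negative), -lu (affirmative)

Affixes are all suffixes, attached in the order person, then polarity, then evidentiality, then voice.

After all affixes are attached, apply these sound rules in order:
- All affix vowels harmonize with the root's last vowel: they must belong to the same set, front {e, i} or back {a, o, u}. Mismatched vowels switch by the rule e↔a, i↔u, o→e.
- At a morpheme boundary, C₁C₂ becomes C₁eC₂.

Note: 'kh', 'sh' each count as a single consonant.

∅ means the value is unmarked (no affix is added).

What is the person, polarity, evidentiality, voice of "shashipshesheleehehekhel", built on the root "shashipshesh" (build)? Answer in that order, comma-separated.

Segment: shashipshesh-la-ah-oh-khel.
person: -la → 1st person.
polarity: -ah → negative.
evidentiality: -oh → inferred.
voice: -khel → causative.

1st person, negative, inferred, causative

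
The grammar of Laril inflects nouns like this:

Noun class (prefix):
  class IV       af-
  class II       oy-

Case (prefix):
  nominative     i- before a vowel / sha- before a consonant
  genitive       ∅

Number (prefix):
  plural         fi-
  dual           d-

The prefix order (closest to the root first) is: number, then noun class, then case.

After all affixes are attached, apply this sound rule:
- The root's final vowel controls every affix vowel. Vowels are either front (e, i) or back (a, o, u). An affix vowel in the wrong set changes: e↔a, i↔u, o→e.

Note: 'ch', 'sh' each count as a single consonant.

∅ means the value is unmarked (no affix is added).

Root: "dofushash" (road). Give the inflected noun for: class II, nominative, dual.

uoyddofushash

Attach number dual d- → ddofushash.
Attach noun class class II oy- → oyddofushash.
Attach case nominative i- (before vowel 'o') → ioyddofushash.
Apply vowel harmony: ioyddofushash → uoyddofushash.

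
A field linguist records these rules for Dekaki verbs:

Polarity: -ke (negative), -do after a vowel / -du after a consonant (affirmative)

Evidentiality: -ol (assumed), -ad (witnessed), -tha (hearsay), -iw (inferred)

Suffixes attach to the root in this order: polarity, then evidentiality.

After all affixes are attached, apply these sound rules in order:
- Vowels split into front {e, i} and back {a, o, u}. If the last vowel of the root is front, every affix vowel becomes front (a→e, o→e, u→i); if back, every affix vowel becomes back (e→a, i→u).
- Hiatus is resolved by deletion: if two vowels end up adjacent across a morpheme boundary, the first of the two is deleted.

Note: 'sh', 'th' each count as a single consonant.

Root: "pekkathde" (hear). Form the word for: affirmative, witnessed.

pekkathdeded

Attach polarity affirmative -do (after vowel 'e') → pekkathdedo.
Attach evidentiality witnessed -ad → pekkathdedoad.
Apply vowel harmony: pekkathdedoad → pekkathdedeed.
Apply vowel deletion: pekkathdedeed → pekkathdeded.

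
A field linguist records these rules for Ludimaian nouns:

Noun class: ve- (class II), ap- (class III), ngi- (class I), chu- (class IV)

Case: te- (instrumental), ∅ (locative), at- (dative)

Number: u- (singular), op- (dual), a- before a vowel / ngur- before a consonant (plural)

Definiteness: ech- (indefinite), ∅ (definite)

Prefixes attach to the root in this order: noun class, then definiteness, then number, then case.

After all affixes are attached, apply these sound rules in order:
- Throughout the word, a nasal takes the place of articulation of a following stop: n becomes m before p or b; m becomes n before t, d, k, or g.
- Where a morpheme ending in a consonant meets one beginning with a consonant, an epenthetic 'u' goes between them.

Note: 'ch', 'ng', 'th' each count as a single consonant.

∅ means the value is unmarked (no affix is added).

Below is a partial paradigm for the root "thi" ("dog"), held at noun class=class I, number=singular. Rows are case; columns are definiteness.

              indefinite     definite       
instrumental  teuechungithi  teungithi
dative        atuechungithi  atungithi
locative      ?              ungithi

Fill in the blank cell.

uechungithi

Attach noun class class I ngi- → ngithi.
Attach definiteness indefinite ech- → echngithi.
Attach number singular u- → uechngithi.
case = locative: zero marking, form stays uechngithi.
Nasal assimilation: no change.
Apply epenthesis: uechngithi → uechungithi.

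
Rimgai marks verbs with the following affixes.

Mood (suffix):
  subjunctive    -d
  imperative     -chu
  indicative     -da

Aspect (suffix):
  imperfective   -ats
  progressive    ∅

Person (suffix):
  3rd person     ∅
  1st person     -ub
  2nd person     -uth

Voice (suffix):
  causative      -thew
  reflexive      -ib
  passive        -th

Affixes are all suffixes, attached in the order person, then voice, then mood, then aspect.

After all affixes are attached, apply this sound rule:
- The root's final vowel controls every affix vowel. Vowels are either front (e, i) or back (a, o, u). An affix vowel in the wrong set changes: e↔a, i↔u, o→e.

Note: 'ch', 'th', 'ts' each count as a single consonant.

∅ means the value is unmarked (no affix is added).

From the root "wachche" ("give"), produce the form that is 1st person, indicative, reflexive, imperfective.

Attach person 1st person -ub → wachcheub.
Attach voice reflexive -ib → wachcheubib.
Attach mood indicative -da → wachcheubibda.
Attach aspect imperfective -ats → wachcheubibdaats.
Apply vowel harmony: wachcheubibdaats → wachcheibibdeets.

wachcheibibdeets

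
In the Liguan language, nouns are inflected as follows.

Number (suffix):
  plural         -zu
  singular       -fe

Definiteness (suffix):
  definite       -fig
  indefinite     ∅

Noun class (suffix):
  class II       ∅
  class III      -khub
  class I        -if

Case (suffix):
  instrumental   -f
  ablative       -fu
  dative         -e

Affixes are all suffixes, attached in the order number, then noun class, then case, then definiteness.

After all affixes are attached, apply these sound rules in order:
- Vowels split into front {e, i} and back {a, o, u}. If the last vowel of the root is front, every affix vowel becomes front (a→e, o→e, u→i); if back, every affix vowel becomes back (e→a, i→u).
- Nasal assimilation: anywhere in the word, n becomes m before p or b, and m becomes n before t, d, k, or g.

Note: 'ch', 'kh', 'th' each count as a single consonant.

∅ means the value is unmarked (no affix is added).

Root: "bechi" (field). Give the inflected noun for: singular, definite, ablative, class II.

Attach number singular -fe → bechife.
noun class = class II: zero marking, form stays bechife.
Attach case ablative -fu → bechifefu.
Attach definiteness definite -fig → bechifefufig.
Apply vowel harmony: bechifefufig → bechifefifig.
Nasal assimilation: no change.

bechifefifig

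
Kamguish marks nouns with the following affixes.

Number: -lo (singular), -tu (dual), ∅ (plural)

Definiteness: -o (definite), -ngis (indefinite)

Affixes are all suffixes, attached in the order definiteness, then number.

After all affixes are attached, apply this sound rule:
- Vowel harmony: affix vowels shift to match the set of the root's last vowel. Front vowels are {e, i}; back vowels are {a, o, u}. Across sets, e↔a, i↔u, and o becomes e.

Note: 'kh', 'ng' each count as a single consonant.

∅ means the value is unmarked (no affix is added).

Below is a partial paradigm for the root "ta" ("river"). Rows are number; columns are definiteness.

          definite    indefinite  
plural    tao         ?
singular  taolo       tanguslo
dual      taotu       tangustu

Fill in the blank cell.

tangus

Attach definiteness indefinite -ngis → tangis.
number = plural: zero marking, form stays tangis.
Apply vowel harmony: tangis → tangus.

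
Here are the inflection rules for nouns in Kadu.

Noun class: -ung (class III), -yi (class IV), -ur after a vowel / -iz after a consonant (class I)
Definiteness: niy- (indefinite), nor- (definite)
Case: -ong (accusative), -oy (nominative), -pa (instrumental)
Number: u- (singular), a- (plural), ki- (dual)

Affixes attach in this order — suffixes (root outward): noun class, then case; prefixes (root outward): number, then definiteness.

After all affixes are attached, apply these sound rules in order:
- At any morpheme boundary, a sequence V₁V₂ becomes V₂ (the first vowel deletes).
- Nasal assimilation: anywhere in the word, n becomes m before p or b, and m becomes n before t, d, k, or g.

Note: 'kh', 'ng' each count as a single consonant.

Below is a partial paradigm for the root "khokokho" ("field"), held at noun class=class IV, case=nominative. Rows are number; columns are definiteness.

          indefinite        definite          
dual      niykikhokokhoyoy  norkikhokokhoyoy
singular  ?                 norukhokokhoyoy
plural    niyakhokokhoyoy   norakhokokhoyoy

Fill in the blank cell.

Attach noun class class IV -yi → khokokhoyi.
Attach number singular u- → ukhokokhoyi.
Attach definiteness indefinite niy- → niyukhokokhoyi.
Attach case nominative -oy → niyukhokokhoyioy.
Apply vowel deletion: niyukhokokhoyioy → niyukhokokhoyoy.
Nasal assimilation: no change.

niyukhokokhoyoy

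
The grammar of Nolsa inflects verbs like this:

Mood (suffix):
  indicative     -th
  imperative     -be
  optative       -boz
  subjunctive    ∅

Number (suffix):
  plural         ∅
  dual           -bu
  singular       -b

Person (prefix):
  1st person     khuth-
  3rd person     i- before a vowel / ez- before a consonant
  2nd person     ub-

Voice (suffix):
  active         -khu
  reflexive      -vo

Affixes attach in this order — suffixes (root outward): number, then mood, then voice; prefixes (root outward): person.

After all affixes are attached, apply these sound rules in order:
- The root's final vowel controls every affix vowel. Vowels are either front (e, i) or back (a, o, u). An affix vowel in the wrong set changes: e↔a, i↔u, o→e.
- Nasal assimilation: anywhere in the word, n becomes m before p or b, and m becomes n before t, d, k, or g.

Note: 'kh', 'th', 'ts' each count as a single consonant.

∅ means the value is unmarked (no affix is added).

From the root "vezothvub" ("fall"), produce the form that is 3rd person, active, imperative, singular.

Attach number singular -b → vezothvubb.
Attach person 3rd person ez- (before consonant 'v') → ezvezothvubb.
Attach mood imperative -be → ezvezothvubbbe.
Attach voice active -khu → ezvezothvubbbekhu.
Apply vowel harmony: ezvezothvubbbekhu → azvezothvubbbakhu.
Nasal assimilation: no change.

azvezothvubbbakhu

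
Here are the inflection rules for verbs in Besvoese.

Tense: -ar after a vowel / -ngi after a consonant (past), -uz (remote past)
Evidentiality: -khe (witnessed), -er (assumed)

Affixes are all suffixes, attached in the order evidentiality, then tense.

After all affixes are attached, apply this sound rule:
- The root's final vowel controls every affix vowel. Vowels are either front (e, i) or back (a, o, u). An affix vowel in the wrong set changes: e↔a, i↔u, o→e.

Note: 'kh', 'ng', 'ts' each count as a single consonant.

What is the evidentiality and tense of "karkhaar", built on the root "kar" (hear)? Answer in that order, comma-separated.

Segment: kar-khe-ar.
evidentiality: -khe → witnessed.
tense: -ar/ngi → past.

witnessed, past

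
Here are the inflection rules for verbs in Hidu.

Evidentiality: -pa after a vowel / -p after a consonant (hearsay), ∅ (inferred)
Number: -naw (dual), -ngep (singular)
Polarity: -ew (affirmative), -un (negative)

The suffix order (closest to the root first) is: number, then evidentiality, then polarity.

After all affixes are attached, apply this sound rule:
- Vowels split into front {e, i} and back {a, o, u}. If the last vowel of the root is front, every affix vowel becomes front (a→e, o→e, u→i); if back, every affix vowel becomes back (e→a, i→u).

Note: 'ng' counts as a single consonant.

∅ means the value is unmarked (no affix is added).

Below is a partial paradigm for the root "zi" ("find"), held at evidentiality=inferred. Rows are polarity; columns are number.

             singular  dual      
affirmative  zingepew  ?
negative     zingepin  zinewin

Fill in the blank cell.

zinewew

Attach number dual -naw → zinaw.
evidentiality = inferred: zero marking, form stays zinaw.
Attach polarity affirmative -ew → zinawew.
Apply vowel harmony: zinawew → zinewew.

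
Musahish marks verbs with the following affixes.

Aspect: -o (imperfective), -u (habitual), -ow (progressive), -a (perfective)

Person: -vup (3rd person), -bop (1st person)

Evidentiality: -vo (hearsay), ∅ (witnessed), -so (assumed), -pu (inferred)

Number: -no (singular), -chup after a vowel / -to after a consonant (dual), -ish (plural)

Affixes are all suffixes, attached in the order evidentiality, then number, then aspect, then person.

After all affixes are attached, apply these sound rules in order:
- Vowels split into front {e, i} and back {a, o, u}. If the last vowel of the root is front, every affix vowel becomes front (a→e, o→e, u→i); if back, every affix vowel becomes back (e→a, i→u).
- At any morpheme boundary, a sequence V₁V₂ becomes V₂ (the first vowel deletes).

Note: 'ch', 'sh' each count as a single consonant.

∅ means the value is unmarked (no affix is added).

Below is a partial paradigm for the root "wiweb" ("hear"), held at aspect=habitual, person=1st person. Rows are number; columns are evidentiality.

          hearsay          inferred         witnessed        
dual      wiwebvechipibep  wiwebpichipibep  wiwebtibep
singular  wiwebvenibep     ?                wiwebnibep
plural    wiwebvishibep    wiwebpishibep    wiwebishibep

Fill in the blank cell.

Attach evidentiality inferred -pu → wiwebpu.
Attach number singular -no → wiwebpuno.
Attach aspect habitual -u → wiwebpunou.
Attach person 1st person -bop → wiwebpunoubop.
Apply vowel harmony: wiwebpunoubop → wiwebpineibep.
Apply vowel deletion: wiwebpineibep → wiwebpinibep.

wiwebpinibep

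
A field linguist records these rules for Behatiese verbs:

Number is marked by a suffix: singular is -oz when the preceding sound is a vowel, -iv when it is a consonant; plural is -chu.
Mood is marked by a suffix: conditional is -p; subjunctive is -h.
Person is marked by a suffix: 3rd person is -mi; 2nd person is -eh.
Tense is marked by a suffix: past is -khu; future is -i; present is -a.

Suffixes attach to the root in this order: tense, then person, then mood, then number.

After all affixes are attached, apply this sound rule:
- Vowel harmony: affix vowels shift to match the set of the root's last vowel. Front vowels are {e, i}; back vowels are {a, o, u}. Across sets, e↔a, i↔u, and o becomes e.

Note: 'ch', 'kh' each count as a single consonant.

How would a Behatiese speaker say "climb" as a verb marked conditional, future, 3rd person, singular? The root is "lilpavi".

lilpaviimipiv

Attach tense future -i → lilpavii.
Attach person 3rd person -mi → lilpaviimi.
Attach mood conditional -p → lilpaviimip.
Attach number singular -iv (after consonant 'p') → lilpaviimipiv.
Vowel harmony: no change.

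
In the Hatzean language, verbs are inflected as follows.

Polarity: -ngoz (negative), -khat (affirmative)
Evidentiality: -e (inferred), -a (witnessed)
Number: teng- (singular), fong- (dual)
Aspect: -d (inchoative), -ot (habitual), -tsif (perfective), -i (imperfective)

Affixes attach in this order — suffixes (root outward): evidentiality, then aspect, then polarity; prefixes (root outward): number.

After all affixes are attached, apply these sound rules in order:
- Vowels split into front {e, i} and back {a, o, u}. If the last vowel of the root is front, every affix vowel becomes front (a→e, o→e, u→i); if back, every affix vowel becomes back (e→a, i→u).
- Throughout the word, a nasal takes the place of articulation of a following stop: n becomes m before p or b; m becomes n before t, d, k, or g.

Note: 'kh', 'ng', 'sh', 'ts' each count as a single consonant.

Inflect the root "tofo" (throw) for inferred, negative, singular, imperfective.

Attach evidentiality inferred -e → tofoe.
Attach number singular teng- → tengtofoe.
Attach aspect imperfective -i → tengtofoei.
Attach polarity negative -ngoz → tengtofoeingoz.
Apply vowel harmony: tengtofoeingoz → tangtofoaungoz.
Nasal assimilation: no change.

tangtofoaungoz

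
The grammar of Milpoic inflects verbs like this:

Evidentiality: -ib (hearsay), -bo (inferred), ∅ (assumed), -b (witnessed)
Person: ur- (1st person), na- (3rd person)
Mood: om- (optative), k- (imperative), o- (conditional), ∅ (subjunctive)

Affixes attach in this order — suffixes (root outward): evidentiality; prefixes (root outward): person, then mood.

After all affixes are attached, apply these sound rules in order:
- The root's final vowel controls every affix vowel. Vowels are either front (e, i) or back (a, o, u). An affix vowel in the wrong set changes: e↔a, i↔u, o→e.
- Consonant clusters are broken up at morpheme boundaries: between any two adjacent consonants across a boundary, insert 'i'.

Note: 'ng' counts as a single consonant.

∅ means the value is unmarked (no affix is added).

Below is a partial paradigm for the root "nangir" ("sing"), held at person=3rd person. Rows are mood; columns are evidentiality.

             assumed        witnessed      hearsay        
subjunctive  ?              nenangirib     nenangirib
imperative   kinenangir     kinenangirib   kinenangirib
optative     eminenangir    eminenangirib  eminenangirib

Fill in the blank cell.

Attach person 3rd person na- → nanangir.
mood = subjunctive: zero marking, form stays nanangir.
evidentiality = assumed: zero marking, form stays nanangir.
Apply vowel harmony: nanangir → nenangir.
Epenthesis: no change.

nenangir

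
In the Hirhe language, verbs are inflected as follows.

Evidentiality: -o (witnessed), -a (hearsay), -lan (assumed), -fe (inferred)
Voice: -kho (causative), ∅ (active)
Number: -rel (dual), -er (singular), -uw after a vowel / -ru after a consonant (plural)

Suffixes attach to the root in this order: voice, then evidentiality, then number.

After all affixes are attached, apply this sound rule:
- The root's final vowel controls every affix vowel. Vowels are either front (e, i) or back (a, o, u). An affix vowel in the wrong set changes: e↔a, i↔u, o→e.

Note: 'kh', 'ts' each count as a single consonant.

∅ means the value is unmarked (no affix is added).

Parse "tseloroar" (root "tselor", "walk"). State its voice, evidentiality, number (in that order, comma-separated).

active, witnessed, singular

Segment: tselor-o-er.
voice: ∅ → active.
evidentiality: -o → witnessed.
number: -er → singular.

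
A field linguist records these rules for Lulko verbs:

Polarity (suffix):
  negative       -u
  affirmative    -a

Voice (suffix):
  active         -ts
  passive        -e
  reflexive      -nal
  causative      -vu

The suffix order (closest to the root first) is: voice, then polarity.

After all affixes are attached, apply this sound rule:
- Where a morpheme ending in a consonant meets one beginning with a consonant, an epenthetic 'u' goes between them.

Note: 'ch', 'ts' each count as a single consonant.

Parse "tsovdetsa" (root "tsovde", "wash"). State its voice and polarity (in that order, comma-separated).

active, affirmative

Segment: tsovde-ts-a.
voice: -ts → active.
polarity: -a → affirmative.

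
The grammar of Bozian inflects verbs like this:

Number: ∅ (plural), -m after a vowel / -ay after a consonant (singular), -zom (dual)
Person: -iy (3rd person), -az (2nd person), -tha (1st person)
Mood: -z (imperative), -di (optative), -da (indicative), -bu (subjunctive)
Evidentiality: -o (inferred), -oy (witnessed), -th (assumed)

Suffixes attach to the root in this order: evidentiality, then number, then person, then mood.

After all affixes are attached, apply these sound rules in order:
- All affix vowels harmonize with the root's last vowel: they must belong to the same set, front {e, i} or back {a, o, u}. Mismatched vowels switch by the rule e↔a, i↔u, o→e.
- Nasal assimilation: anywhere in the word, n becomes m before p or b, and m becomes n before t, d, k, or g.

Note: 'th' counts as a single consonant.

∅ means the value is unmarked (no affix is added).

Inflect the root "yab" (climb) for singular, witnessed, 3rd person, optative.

Attach evidentiality witnessed -oy → yaboy.
Attach number singular -ay (after consonant 'y') → yaboyay.
Attach person 3rd person -iy → yaboyayiy.
Attach mood optative -di → yaboyayiydi.
Apply vowel harmony: yaboyayiydi → yaboyayuydu.
Nasal assimilation: no change.

yaboyayuydu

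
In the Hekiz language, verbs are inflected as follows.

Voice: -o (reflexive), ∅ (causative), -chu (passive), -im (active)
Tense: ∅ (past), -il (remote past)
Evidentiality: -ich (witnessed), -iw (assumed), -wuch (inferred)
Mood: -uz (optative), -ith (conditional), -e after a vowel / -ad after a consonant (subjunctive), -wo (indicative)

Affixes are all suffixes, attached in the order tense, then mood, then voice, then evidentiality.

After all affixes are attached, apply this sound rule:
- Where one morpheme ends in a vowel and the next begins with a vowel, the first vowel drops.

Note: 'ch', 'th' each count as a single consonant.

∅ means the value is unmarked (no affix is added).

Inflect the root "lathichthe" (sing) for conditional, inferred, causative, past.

lathichthithwuch

tense = past: zero marking, form stays lathichthe.
Attach mood conditional -ith → lathichtheith.
voice = causative: zero marking, form stays lathichtheith.
Attach evidentiality inferred -wuch → lathichtheithwuch.
Apply vowel deletion: lathichtheithwuch → lathichthithwuch.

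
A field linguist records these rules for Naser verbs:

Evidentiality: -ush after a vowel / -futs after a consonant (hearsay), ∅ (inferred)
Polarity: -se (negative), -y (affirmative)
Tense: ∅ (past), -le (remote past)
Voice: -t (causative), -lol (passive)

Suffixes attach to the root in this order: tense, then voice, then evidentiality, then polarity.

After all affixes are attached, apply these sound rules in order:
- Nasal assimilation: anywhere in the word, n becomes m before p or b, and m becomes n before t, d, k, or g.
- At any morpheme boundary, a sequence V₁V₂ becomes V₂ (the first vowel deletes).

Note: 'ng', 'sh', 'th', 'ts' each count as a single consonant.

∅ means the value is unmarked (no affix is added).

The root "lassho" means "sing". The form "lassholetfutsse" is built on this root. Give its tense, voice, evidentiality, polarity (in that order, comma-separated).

Segment: lassho-le-t-futs-se.
tense: -le → remote past.
voice: -t → causative.
evidentiality: -ush/futs → hearsay.
polarity: -se → negative.

remote past, causative, hearsay, negative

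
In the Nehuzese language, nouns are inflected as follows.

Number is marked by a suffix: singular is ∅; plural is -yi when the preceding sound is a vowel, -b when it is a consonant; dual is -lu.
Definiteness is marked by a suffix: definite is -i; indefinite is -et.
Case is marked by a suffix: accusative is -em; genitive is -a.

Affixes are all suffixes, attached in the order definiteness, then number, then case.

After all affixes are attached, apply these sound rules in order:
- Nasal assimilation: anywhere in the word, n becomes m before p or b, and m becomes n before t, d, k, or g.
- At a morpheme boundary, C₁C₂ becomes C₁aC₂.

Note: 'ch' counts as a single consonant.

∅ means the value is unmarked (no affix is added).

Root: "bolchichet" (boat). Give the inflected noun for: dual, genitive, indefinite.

bolchichetetalua

Attach definiteness indefinite -et → bolchichetet.
Attach number dual -lu → bolchichetetlu.
Attach case genitive -a → bolchichetetlua.
Nasal assimilation: no change.
Apply epenthesis: bolchichetetlua → bolchichetetalua.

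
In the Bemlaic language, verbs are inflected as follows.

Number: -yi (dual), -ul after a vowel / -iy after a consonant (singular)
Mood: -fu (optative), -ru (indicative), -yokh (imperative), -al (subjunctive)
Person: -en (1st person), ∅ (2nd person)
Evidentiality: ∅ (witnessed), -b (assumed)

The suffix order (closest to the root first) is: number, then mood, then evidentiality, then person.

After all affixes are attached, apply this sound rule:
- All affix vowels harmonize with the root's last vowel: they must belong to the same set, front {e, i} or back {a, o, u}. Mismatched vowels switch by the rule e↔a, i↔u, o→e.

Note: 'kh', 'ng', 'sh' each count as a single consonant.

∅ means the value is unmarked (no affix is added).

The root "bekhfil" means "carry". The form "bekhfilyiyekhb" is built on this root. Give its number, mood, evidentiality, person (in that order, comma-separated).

Segment: bekhfil-yi-yokh-b.
number: -yi → dual.
mood: -yokh → imperative.
evidentiality: -b → assumed.
person: ∅ → 2nd person.

dual, imperative, assumed, 2nd person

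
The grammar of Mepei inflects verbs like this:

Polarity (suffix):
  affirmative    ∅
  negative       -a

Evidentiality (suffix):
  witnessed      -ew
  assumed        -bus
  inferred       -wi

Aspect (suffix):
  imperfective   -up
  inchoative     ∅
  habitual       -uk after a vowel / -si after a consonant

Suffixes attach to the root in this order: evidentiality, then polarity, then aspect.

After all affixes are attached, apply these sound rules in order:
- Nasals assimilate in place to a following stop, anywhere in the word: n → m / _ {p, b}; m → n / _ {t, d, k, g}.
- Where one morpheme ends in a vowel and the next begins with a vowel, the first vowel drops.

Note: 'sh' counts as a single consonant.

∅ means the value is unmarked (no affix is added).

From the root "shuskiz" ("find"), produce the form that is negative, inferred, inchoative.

shuskizwa

Attach evidentiality inferred -wi → shuskizwi.
Attach polarity negative -a → shuskizwia.
aspect = inchoative: zero marking, form stays shuskizwia.
Nasal assimilation: no change.
Apply vowel deletion: shuskizwia → shuskizwa.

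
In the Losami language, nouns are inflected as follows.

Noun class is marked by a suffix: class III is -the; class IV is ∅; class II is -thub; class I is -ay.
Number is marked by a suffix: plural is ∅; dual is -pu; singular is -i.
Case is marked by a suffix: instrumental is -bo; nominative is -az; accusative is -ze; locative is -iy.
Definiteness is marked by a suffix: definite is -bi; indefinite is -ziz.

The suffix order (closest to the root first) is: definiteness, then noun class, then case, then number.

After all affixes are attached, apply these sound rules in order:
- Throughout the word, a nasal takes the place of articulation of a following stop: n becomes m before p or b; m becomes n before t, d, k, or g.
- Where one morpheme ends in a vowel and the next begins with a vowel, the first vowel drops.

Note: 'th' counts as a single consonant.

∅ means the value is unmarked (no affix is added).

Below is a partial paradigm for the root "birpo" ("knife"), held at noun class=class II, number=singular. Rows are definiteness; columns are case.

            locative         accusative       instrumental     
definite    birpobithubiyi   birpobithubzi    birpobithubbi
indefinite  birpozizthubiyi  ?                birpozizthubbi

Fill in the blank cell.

birpozizthubzi

Attach definiteness indefinite -ziz → birpoziz.
Attach noun class class II -thub → birpozizthub.
Attach case accusative -ze → birpozizthubze.
Attach number singular -i → birpozizthubzei.
Nasal assimilation: no change.
Apply vowel deletion: birpozizthubzei → birpozizthubzi.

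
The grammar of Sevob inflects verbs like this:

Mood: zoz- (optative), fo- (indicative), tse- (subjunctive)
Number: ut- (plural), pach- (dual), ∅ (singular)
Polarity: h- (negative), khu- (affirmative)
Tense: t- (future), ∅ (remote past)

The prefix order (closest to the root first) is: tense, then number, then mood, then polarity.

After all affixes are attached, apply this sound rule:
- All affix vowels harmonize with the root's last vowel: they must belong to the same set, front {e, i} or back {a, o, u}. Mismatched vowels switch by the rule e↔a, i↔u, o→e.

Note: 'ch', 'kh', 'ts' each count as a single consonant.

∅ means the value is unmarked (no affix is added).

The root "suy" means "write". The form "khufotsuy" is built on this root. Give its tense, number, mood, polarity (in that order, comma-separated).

future, singular, indicative, affirmative

Segment: khu-fo-t-suy.
tense: t- → future.
number: ∅ → singular.
mood: fo- → indicative.
polarity: khu- → affirmative.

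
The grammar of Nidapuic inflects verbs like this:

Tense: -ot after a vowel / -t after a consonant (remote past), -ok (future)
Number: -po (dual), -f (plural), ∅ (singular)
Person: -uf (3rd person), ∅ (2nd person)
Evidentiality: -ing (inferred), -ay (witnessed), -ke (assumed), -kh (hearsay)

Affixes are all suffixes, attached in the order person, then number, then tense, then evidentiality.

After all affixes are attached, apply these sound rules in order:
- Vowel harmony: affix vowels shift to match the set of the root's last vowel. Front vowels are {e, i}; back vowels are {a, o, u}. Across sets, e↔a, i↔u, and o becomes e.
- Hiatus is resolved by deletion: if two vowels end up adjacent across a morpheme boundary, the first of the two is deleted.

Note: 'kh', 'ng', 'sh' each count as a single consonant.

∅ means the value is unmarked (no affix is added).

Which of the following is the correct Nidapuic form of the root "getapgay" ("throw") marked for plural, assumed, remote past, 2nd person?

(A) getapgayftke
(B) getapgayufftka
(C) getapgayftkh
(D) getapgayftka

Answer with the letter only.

D

person = 2nd person: zero marking, form stays getapgay.
Attach number plural -f → getapgayf.
Attach tense remote past -t (after consonant 'f') → getapgayft.
Attach evidentiality assumed -ke → getapgayftke.
Apply vowel harmony: getapgayftke → getapgayftka.
Vowel deletion: no change.
So the correct form is getapgayftka, option (D).
(C) getapgayftkh is wrong: it uses hearsay instead of assumed for evidentiality.
(A) getapgayftke is wrong: it fails to apply the sound rule(s).
(B) getapgayufftka is wrong: it uses 3rd person instead of 2nd person for person.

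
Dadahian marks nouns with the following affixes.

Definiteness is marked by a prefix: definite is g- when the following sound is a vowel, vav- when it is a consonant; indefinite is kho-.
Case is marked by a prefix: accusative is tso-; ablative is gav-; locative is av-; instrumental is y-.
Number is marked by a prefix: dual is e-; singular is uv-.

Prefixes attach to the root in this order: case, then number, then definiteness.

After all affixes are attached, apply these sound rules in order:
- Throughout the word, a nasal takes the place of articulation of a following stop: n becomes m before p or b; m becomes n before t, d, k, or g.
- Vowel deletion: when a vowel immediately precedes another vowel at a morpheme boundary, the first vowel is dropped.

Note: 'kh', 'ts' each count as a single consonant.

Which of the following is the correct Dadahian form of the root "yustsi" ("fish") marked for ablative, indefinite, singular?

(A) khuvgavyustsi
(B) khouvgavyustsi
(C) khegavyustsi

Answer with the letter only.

A

Attach case ablative gav- → gavyustsi.
Attach number singular uv- → uvgavyustsi.
Attach definiteness indefinite kho- → khouvgavyustsi.
Nasal assimilation: no change.
Apply vowel deletion: khouvgavyustsi → khuvgavyustsi.
So the correct form is khuvgavyustsi, option (A).
(B) khouvgavyustsi is wrong: it fails to apply the sound rule(s).
(C) khegavyustsi is wrong: it uses dual instead of singular for number.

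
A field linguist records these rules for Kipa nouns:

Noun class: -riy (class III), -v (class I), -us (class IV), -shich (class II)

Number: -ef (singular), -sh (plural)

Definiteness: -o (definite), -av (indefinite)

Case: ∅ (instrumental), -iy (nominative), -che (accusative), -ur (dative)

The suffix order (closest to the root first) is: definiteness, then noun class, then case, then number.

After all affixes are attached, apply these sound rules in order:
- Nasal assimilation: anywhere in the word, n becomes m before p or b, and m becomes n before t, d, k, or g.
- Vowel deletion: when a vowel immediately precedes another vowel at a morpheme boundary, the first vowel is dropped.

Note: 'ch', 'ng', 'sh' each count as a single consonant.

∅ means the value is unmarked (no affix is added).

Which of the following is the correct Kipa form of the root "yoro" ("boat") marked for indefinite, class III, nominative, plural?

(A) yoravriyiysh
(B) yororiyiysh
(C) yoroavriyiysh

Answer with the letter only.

Attach definiteness indefinite -av → yoroav.
Attach noun class class III -riy → yoroavriy.
Attach case nominative -iy → yoroavriyiy.
Attach number plural -sh → yoroavriyiysh.
Nasal assimilation: no change.
Apply vowel deletion: yoroavriyiysh → yoravriyiysh.
So the correct form is yoravriyiysh, option (A).
(B) yororiyiysh is wrong: it uses definite instead of indefinite for definiteness.
(C) yoroavriyiysh is wrong: it fails to apply the sound rule(s).

A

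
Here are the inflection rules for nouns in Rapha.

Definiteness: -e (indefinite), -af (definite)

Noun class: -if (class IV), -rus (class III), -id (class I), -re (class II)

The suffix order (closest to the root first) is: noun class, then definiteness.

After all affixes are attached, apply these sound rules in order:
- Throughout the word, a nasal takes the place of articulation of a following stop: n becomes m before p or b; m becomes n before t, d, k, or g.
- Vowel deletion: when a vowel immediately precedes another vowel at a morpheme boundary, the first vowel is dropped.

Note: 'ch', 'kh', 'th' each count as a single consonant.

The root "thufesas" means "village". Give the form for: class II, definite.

Attach noun class class II -re → thufesasre.
Attach definiteness definite -af → thufesasreaf.
Nasal assimilation: no change.
Apply vowel deletion: thufesasreaf → thufesasraf.

thufesasraf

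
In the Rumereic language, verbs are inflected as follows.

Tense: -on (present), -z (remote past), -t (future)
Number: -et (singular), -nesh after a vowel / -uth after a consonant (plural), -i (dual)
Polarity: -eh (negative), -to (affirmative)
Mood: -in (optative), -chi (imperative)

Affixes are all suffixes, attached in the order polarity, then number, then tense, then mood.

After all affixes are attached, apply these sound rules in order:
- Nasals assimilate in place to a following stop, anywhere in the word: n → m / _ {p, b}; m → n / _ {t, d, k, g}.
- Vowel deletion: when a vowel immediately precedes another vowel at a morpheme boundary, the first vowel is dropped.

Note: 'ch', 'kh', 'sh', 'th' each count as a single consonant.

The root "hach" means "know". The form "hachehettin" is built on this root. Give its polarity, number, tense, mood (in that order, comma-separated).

Segment: hach-eh-et-t-in.
polarity: -eh → negative.
number: -et → singular.
tense: -t → future.
mood: -in → optative.

negative, singular, future, optative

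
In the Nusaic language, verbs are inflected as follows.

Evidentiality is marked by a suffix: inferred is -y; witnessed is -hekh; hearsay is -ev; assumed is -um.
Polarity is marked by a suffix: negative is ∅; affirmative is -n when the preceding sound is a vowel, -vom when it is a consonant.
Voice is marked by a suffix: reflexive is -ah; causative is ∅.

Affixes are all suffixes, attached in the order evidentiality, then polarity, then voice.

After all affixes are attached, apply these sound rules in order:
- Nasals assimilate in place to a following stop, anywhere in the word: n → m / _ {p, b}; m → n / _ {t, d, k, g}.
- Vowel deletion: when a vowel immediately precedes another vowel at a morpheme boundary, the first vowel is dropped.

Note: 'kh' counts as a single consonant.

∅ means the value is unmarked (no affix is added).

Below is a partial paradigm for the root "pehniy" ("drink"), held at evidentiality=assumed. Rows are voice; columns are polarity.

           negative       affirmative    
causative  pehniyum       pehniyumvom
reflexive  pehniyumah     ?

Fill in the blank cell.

pehniyumvomah

Attach evidentiality assumed -um → pehniyum.
Attach polarity affirmative -vom (after consonant 'm') → pehniyumvom.
Attach voice reflexive -ah → pehniyumvomah.
Nasal assimilation: no change.
Vowel deletion: no change.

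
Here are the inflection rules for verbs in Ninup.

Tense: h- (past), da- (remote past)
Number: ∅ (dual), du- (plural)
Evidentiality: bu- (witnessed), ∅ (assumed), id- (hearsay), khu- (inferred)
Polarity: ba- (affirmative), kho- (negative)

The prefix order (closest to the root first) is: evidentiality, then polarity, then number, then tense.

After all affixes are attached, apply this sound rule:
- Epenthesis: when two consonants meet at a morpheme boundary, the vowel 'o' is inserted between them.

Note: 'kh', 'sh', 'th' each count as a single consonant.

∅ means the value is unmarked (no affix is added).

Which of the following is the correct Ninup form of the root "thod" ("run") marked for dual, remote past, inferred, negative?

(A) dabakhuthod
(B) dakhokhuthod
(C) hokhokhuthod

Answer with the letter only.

Attach evidentiality inferred khu- → khuthod.
Attach polarity negative kho- → khokhuthod.
number = dual: zero marking, form stays khokhuthod.
Attach tense remote past da- → dakhokhuthod.
Epenthesis: no change.
So the correct form is dakhokhuthod, option (B).
(C) hokhokhuthod is wrong: it uses past instead of remote past for tense.
(A) dabakhuthod is wrong: it uses affirmative instead of negative for polarity.

B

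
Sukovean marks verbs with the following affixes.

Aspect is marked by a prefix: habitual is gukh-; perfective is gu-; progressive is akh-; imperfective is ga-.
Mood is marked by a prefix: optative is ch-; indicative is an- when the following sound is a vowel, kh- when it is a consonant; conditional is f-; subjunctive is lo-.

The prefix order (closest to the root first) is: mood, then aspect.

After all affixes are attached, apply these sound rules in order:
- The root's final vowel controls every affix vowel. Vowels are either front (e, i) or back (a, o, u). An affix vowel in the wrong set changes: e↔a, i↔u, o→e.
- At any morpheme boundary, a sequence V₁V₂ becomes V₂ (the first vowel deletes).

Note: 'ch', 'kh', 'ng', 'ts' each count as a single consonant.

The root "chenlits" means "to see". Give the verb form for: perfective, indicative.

gikhchenlits

Attach mood indicative kh- (before consonant 'ch') → khchenlits.
Attach aspect perfective gu- → gukhchenlits.
Apply vowel harmony: gukhchenlits → gikhchenlits.
Vowel deletion: no change.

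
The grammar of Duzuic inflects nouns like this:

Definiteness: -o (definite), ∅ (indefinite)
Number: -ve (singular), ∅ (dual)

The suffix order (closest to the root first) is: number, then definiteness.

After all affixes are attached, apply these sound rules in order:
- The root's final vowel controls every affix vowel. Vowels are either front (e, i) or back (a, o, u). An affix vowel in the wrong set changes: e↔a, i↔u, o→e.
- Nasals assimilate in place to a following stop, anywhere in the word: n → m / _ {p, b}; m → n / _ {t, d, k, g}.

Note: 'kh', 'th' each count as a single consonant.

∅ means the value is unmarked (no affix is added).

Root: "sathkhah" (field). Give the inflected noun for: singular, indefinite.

sathkhahva

Attach number singular -ve → sathkhahve.
definiteness = indefinite: zero marking, form stays sathkhahve.
Apply vowel harmony: sathkhahve → sathkhahva.
Nasal assimilation: no change.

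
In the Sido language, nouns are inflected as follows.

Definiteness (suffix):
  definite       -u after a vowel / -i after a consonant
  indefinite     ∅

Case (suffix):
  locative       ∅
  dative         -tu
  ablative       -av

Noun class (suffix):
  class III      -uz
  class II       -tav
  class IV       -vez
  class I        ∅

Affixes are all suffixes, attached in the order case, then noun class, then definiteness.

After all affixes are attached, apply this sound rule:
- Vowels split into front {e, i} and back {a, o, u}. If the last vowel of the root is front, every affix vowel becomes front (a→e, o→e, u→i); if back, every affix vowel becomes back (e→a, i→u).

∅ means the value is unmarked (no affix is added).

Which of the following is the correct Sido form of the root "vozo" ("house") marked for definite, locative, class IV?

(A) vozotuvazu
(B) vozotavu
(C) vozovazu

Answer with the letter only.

case = locative: zero marking, form stays vozo.
Attach noun class class IV -vez → vozovez.
Attach definiteness definite -i (after consonant 'z') → vozovezi.
Apply vowel harmony: vozovezi → vozovazu.
So the correct form is vozovazu, option (C).
(A) vozotuvazu is wrong: it uses dative instead of locative for case.
(B) vozotavu is wrong: it uses class II instead of class IV for noun class.

C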